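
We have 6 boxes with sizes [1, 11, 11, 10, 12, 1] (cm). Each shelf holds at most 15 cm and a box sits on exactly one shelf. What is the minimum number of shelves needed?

Total = 12 + 11 + 11 + 10 + 1 + 1 = 46 cm.
Lower bound: ⌈46/15⌉ = 4 shelves.
A packing using 4 shelves:
  shelf 1: 12 + 1 + 1 = 14
  shelf 2: 11 = 11
  shelf 3: 11 = 11
  shelf 4: 10 = 10
This matches the lower bound, so 4 is optimal.

4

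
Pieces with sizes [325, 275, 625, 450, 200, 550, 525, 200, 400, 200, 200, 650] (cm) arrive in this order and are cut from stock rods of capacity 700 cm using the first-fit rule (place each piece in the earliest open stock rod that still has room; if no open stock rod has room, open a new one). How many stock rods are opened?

  325 → stock rod 1 (new)  [load 325/700]
  275 → stock rod 1  [load 600/700]
  625 → stock rod 2 (new)  [load 625/700]
  450 → stock rod 3 (new)  [load 450/700]
  200 → stock rod 3  [load 650/700]
  550 → stock rod 4 (new)  [load 550/700]
  525 → stock rod 5 (new)  [load 525/700]
  200 → stock rod 6 (new)  [load 200/700]
  400 → stock rod 6  [load 600/700]
  200 → stock rod 7 (new)  [load 200/700]
  200 → stock rod 7  [load 400/700]
  650 → stock rod 8 (new)  [load 650/700]
8 stock rods opened.

8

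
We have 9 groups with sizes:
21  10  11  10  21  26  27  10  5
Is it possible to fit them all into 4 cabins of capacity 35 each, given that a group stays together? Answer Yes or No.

Total = 141; ⌈141/35⌉ = 5.
At least 5 cabins are required, but only 4 are allowed.

No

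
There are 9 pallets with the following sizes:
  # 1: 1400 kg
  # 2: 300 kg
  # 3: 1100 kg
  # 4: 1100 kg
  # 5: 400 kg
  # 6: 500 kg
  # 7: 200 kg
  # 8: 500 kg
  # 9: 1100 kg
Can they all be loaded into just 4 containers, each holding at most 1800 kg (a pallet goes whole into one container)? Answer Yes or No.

A valid assignment using 4 containers:
  container 1: 1400 + 400 = 1800
  container 2: 1100 + 500 + 200 = 1800
  container 3: 1100 + 500 = 1600
  container 4: 1100 + 300 = 1400
Every load is within 1800 kg, so 4 containers suffice.

Yes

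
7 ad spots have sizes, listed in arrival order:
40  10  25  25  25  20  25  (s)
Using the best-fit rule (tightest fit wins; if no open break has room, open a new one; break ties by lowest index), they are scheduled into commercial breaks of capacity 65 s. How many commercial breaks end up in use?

4

  40 → break 1 (new)  [load 40/65]
  10 → break 1  [load 50/65]
  25 → break 2 (new)  [load 25/65]
  25 → break 2  [load 50/65]
  25 → break 3 (new)  [load 25/65]
  20 → break 3  [load 45/65]
  25 → break 4 (new)  [load 25/65]
4 commercial breaks opened.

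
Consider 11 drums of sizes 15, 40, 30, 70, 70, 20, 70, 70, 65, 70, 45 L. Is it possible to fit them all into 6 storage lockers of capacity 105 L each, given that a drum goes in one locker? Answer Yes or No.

Total = 565 L; ⌈565/105⌉ = 6.
The bound of 6 does not rule out 6, but exhaustive search shows no assignment into 6 storage lockers of capacity 105 L exists — the minimum is 7.

No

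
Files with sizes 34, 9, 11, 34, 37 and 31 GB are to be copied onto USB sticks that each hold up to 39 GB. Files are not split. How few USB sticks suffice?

Total = 37 + 34 + 34 + 31 + 11 + 9 = 156 GB.
Lower bound: ⌈156/39⌉ = 4 USB sticks.
A packing using 5 USB sticks:
  USB stick 1: 37 = 37
  USB stick 2: 34 = 34
  USB stick 3: 34 = 34
  USB stick 4: 31 = 31
  USB stick 5: 11 + 9 = 20
No arrangement into 4 USB sticks stays within capacity, so 5 is optimal.

5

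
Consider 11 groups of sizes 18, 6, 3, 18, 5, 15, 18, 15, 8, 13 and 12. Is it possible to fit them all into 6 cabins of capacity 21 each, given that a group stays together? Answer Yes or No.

Total = 131; ⌈131/21⌉ = 7.
At least 7 cabins are required, but only 6 are allowed.

No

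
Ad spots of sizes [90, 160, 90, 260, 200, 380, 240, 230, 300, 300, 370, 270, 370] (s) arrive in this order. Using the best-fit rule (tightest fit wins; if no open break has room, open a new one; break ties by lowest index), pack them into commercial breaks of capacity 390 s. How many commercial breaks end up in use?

11

  90 → break 1 (new)  [load 90/390]
  160 → break 1  [load 250/390]
  90 → break 1  [load 340/390]
  260 → break 2 (new)  [load 260/390]
  200 → break 3 (new)  [load 200/390]
  380 → break 4 (new)  [load 380/390]
  240 → break 5 (new)  [load 240/390]
  230 → break 6 (new)  [load 230/390]
  300 → break 7 (new)  [load 300/390]
  300 → break 8 (new)  [load 300/390]
  370 → break 9 (new)  [load 370/390]
  270 → break 10 (new)  [load 270/390]
  370 → break 11 (new)  [load 370/390]
11 commercial breaks opened.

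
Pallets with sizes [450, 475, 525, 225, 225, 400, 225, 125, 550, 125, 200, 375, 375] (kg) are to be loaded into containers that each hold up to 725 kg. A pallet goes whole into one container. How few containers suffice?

7

Total = 550 + 525 + 475 + 450 + 400 + 375 + 375 + 225 + 225 + 225 + 200 + 125 + 125 = 4275 kg.
Lower bound: ⌈4275/725⌉ = 6 containers.
Also, 7 pallets each exceed 725/2 kg, and no two of those can share a container, so at least 7 containers are needed.
A packing using 7 containers:
  container 1: 550 + 125 = 675
  container 2: 525 + 200 = 725
  container 3: 475 + 225 = 700
  container 4: 450 + 225 = 675
  container 5: 400 + 225 = 625
  container 6: 375 + 125 = 500
  container 7: 375 = 375
This matches the lower bound, so 7 is optimal.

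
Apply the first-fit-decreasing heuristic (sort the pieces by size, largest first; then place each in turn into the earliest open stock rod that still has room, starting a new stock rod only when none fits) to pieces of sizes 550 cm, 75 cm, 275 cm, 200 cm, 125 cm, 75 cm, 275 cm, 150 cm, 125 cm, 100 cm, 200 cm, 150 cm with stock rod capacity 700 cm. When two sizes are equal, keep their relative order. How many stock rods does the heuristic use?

4

Sorted descending: 550, 275, 275, 200, 200, 150, 150, 125, 125, 100, 75, 75.
  550 → stock rod 1 (new)  [load 550/700]
  275 → stock rod 2 (new)  [load 275/700]
  275 → stock rod 2  [load 550/700]
  200 → stock rod 3 (new)  [load 200/700]
  200 → stock rod 3  [load 400/700]
  150 → stock rod 1  [load 700/700]
  150 → stock rod 2  [load 700/700]
  125 → stock rod 3  [load 525/700]
  125 → stock rod 3  [load 650/700]
  100 → stock rod 4 (new)  [load 100/700]
  75 → stock rod 4  [load 175/700]
  75 → stock rod 4  [load 250/700]
4 stock rods opened.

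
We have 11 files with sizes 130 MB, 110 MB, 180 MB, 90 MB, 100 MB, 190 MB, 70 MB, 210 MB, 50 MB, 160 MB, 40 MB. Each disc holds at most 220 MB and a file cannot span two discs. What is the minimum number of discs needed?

7

Total = 210 + 190 + 180 + 160 + 130 + 110 + 100 + 90 + 70 + 50 + 40 = 1330 MB.
Lower bound: ⌈1330/220⌉ = 7 discs.
A packing using 7 discs:
  disc 1: 210 = 210
  disc 2: 190 = 190
  disc 3: 180 + 40 = 220
  disc 4: 160 + 50 = 210
  disc 5: 130 + 90 = 220
  disc 6: 110 + 100 = 210
  disc 7: 70 = 70
This matches the lower bound, so 7 is optimal.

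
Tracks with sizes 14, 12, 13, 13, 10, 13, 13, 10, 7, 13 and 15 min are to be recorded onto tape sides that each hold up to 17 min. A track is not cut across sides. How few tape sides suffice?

10

Total = 15 + 14 + 13 + 13 + 13 + 13 + 13 + 12 + 10 + 10 + 7 = 133 min.
Lower bound: ⌈133/17⌉ = 8 tape sides.
Also, 10 tracks each exceed 17/2 min, and no two of those can share a side, so at least 10 tape sides are needed.
A packing using 10 tape sides:
  side 1: 15 = 15
  side 2: 14 = 14
  side 3: 13 = 13
  side 4: 13 = 13
  side 5: 13 = 13
  side 6: 13 = 13
  side 7: 13 = 13
  side 8: 12 = 12
  side 9: 10 + 7 = 17
  side 10: 10 = 10
This matches the lower bound, so 10 is optimal.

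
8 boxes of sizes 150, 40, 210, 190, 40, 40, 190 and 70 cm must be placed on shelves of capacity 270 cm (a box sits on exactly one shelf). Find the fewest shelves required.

Total = 210 + 190 + 190 + 150 + 70 + 40 + 40 + 40 = 930 cm.
Lower bound: ⌈930/270⌉ = 4 shelves.
A packing using 4 shelves:
  shelf 1: 210 + 40 = 250
  shelf 2: 190 + 70 = 260
  shelf 3: 190 + 40 + 40 = 270
  shelf 4: 150 = 150
This matches the lower bound, so 4 is optimal.

4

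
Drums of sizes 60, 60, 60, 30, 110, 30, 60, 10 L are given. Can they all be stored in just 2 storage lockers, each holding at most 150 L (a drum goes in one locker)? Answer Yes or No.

Total = 420 L; ⌈420/150⌉ = 3.
At least 3 storage lockers are required, but only 2 are allowed.

No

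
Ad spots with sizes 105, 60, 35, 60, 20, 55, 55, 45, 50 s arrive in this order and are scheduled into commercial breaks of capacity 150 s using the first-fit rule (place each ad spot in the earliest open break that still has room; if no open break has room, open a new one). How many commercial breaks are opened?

  105 → break 1 (new)  [load 105/150]
  60 → break 2 (new)  [load 60/150]
  35 → break 1  [load 140/150]
  60 → break 2  [load 120/150]
  20 → break 2  [load 140/150]
  55 → break 3 (new)  [load 55/150]
  55 → break 3  [load 110/150]
  45 → break 4 (new)  [load 45/150]
  50 → break 4  [load 95/150]
4 commercial breaks opened.

4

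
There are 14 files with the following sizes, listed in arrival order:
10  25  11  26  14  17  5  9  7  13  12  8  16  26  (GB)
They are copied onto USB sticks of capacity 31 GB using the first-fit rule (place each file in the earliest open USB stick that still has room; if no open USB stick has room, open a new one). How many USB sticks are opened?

  10 → USB stick 1 (new)  [load 10/31]
  25 → USB stick 2 (new)  [load 25/31]
  11 → USB stick 1  [load 21/31]
  26 → USB stick 3 (new)  [load 26/31]
  14 → USB stick 4 (new)  [load 14/31]
  17 → USB stick 4  [load 31/31]
  5 → USB stick 1  [load 26/31]
  9 → USB stick 5 (new)  [load 9/31]
  7 → USB stick 5  [load 16/31]
  13 → USB stick 5  [load 29/31]
  12 → USB stick 6 (new)  [load 12/31]
  8 → USB stick 6  [load 20/31]
  16 → USB stick 7 (new)  [load 16/31]
  26 → USB stick 8 (new)  [load 26/31]
8 USB sticks opened.

8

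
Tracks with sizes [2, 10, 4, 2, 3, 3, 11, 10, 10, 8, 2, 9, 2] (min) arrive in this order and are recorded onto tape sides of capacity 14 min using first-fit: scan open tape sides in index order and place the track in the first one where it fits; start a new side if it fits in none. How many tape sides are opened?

  2 → side 1 (new)  [load 2/14]
  10 → side 1  [load 12/14]
  4 → side 2 (new)  [load 4/14]
  2 → side 1  [load 14/14]
  3 → side 2  [load 7/14]
  3 → side 2  [load 10/14]
  11 → side 3 (new)  [load 11/14]
  10 → side 4 (new)  [load 10/14]
  10 → side 5 (new)  [load 10/14]
  8 → side 6 (new)  [load 8/14]
  2 → side 2  [load 12/14]
  9 → side 7 (new)  [load 9/14]
  2 → side 2  [load 14/14]
7 tape sides opened.

7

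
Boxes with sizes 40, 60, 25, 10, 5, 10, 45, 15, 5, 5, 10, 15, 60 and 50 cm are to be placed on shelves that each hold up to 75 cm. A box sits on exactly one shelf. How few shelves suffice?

Total = 60 + 60 + 50 + 45 + 40 + 25 + 15 + 15 + 10 + 10 + 10 + 5 + 5 + 5 = 355 cm.
Lower bound: ⌈355/75⌉ = 5 shelves.
A packing using 5 shelves:
  shelf 1: 60 + 15 = 75
  shelf 2: 60 + 15 = 75
  shelf 3: 50 + 25 = 75
  shelf 4: 45 + 10 + 10 + 10 = 75
  shelf 5: 40 + 5 + 5 + 5 = 55
This matches the lower bound, so 5 is optimal.

5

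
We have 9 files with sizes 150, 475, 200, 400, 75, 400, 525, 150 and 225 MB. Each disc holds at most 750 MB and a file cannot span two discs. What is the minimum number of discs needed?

4

Total = 525 + 475 + 400 + 400 + 225 + 200 + 150 + 150 + 75 = 2600 MB.
Lower bound: ⌈2600/750⌉ = 4 discs.
A packing using 4 discs:
  disc 1: 525 + 225 = 750
  disc 2: 475 + 200 + 75 = 750
  disc 3: 400 + 150 + 150 = 700
  disc 4: 400 = 400
This matches the lower bound, so 4 is optimal.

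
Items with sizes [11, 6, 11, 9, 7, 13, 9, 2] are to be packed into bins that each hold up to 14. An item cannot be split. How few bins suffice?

Total = 13 + 11 + 11 + 9 + 9 + 7 + 6 + 2 = 68.
Lower bound: ⌈68/14⌉ = 5 bins.
A packing using 6 bins:
  bin 1: 13 = 13
  bin 2: 11 + 2 = 13
  bin 3: 11 = 11
  bin 4: 9 = 9
  bin 5: 9 = 9
  bin 6: 7 + 6 = 13
No arrangement into 5 bins stays within capacity, so 6 is optimal.

6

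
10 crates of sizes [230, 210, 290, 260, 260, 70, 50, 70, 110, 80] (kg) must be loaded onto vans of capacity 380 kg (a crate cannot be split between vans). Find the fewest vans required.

Total = 290 + 260 + 260 + 230 + 210 + 110 + 80 + 70 + 70 + 50 = 1630 kg.
Lower bound: ⌈1630/380⌉ = 5 vans.
A packing using 5 vans:
  van 1: 290 + 80 = 370
  van 2: 260 + 110 = 370
  van 3: 260 + 70 + 50 = 380
  van 4: 230 + 70 = 300
  van 5: 210 = 210
This matches the lower bound, so 5 is optimal.

5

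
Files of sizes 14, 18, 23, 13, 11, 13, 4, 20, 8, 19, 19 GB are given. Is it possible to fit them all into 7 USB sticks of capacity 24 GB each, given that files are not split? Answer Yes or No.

No

Total = 162 GB; ⌈162/24⌉ = 7.
8 files each exceed half the capacity and cannot share a USB stick, forcing at least 8 USB sticks.
At least 8 USB sticks are required, but only 7 are allowed.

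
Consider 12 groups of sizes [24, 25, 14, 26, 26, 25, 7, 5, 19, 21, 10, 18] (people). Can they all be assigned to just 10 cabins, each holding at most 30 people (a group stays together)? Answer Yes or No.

A valid assignment using 9 cabins:
  cabin 1: 26 = 26
  cabin 2: 26 = 26
  cabin 3: 25 + 5 = 30
  cabin 4: 25 = 25
  cabin 5: 24 = 24
  cabin 6: 21 + 7 = 28
  cabin 7: 19 + 10 = 29
  cabin 8: 18 = 18
  cabin 9: 14 = 14
That uses only 9 ≤ 10, so 10 cabins are enough.

Yes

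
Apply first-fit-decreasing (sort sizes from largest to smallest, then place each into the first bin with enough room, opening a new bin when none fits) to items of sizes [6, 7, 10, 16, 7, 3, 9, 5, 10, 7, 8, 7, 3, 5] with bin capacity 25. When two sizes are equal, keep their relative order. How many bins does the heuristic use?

Sorted descending: 16, 10, 10, 9, 8, 7, 7, 7, 7, 6, 5, 5, 3, 3.
  16 → bin 1 (new)  [load 16/25]
  10 → bin 2 (new)  [load 10/25]
  10 → bin 2  [load 20/25]
  9 → bin 1  [load 25/25]
  8 → bin 3 (new)  [load 8/25]
  7 → bin 3  [load 15/25]
  7 → bin 3  [load 22/25]
  7 → bin 4 (new)  [load 7/25]
  7 → bin 4  [load 14/25]
  6 → bin 4  [load 20/25]
  5 → bin 2  [load 25/25]
  5 → bin 4  [load 25/25]
  3 → bin 3  [load 25/25]
  3 → bin 5 (new)  [load 3/25]
5 bins opened.

5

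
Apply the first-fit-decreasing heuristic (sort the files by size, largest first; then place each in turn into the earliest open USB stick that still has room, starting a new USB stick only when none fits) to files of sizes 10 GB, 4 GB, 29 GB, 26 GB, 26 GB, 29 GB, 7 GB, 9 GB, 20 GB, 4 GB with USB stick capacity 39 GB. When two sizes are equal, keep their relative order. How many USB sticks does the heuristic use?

5

Sorted descending: 29, 29, 26, 26, 20, 10, 9, 7, 4, 4.
  29 → USB stick 1 (new)  [load 29/39]
  29 → USB stick 2 (new)  [load 29/39]
  26 → USB stick 3 (new)  [load 26/39]
  26 → USB stick 4 (new)  [load 26/39]
  20 → USB stick 5 (new)  [load 20/39]
  10 → USB stick 1  [load 39/39]
  9 → USB stick 2  [load 38/39]
  7 → USB stick 3  [load 33/39]
  4 → USB stick 3  [load 37/39]
  4 → USB stick 4  [load 30/39]
5 USB sticks opened.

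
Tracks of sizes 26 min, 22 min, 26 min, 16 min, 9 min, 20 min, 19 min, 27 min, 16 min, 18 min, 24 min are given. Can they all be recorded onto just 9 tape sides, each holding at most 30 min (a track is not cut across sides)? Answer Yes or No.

No

Total = 223 min; ⌈223/30⌉ = 8.
10 tracks each exceed half the capacity and cannot share a side, forcing at least 10 tape sides.
At least 10 tape sides are required, but only 9 are allowed.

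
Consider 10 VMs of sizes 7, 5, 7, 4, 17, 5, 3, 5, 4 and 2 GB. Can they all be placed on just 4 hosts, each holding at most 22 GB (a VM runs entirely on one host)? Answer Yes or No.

A valid assignment using 3 hosts:
  host 1: 17 + 5 = 22
  host 2: 7 + 7 + 5 + 3 = 22
  host 3: 5 + 4 + 4 + 2 = 15
That uses only 3 ≤ 4, so 4 hosts are enough.

Yes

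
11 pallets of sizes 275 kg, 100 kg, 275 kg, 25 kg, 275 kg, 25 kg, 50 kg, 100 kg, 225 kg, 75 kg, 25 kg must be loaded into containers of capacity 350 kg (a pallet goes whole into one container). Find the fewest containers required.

Total = 275 + 275 + 275 + 225 + 100 + 100 + 75 + 50 + 25 + 25 + 25 = 1450 kg.
Lower bound: ⌈1450/350⌉ = 5 containers.
A packing using 5 containers:
  container 1: 275 + 75 = 350
  container 2: 275 + 50 + 25 = 350
  container 3: 275 + 25 + 25 = 325
  container 4: 225 + 100 = 325
  container 5: 100 = 100
This matches the lower bound, so 5 is optimal.

5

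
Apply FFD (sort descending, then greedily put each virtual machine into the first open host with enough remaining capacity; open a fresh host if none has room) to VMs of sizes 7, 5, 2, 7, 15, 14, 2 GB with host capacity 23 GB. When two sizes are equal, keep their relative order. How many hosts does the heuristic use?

Sorted descending: 15, 14, 7, 7, 5, 2, 2.
  15 → host 1 (new)  [load 15/23]
  14 → host 2 (new)  [load 14/23]
  7 → host 1  [load 22/23]
  7 → host 2  [load 21/23]
  5 → host 3 (new)  [load 5/23]
  2 → host 2  [load 23/23]
  2 → host 3  [load 7/23]
3 hosts opened.

3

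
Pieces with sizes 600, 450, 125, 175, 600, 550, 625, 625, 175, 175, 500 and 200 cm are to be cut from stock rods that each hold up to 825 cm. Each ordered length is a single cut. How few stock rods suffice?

Total = 625 + 625 + 600 + 600 + 550 + 500 + 450 + 200 + 175 + 175 + 175 + 125 = 4800 cm.
Lower bound: ⌈4800/825⌉ = 6 stock rods.
Also, 7 pieces each exceed 825/2 cm, and no two of those can share a stock rod, so at least 7 stock rods are needed.
A packing using 7 stock rods:
  stock rod 1: 625 + 200 = 825
  stock rod 2: 625 + 175 = 800
  stock rod 3: 600 + 175 = 775
  stock rod 4: 600 + 175 = 775
  stock rod 5: 550 + 125 = 675
  stock rod 6: 500 = 500
  stock rod 7: 450 = 450
This matches the lower bound, so 7 is optimal.

7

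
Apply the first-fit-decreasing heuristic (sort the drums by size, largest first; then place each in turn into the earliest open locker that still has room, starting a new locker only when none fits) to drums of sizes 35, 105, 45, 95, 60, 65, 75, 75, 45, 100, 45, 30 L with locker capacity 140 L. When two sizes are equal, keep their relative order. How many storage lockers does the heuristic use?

Sorted descending: 105, 100, 95, 75, 75, 65, 60, 45, 45, 45, 35, 30.
  105 → locker 1 (new)  [load 105/140]
  100 → locker 2 (new)  [load 100/140]
  95 → locker 3 (new)  [load 95/140]
  75 → locker 4 (new)  [load 75/140]
  75 → locker 5 (new)  [load 75/140]
  65 → locker 4  [load 140/140]
  60 → locker 5  [load 135/140]
  45 → locker 3  [load 140/140]
  45 → locker 6 (new)  [load 45/140]
  45 → locker 6  [load 90/140]
  35 → locker 1  [load 140/140]
  30 → locker 2  [load 130/140]
6 storage lockers opened.

6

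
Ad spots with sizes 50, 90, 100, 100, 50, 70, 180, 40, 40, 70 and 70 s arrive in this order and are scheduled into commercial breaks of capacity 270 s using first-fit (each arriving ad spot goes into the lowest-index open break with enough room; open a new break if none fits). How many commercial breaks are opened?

4

  50 → break 1 (new)  [load 50/270]
  90 → break 1  [load 140/270]
  100 → break 1  [load 240/270]
  100 → break 2 (new)  [load 100/270]
  50 → break 2  [load 150/270]
  70 → break 2  [load 220/270]
  180 → break 3 (new)  [load 180/270]
  40 → break 2  [load 260/270]
  40 → break 3  [load 220/270]
  70 → break 4 (new)  [load 70/270]
  70 → break 4  [load 140/270]
4 commercial breaks opened.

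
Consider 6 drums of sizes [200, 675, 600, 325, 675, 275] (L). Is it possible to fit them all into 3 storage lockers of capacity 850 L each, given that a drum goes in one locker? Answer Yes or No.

No

Total = 2750 L; ⌈2750/850⌉ = 4.
At least 4 storage lockers are required, but only 3 are allowed.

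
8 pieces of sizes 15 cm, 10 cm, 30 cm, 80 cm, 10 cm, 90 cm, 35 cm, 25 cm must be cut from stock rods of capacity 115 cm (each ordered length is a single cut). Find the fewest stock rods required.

3

Total = 90 + 80 + 35 + 30 + 25 + 15 + 10 + 10 = 295 cm.
Lower bound: ⌈295/115⌉ = 3 stock rods.
A packing using 3 stock rods:
  stock rod 1: 90 + 25 = 115
  stock rod 2: 80 + 35 = 115
  stock rod 3: 30 + 15 + 10 + 10 = 65
This matches the lower bound, so 3 is optimal.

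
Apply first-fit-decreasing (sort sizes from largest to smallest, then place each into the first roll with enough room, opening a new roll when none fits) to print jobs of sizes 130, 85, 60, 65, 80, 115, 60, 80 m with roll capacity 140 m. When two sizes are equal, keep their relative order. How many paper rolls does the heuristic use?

6

Sorted descending: 130, 115, 85, 80, 80, 65, 60, 60.
  130 → roll 1 (new)  [load 130/140]
  115 → roll 2 (new)  [load 115/140]
  85 → roll 3 (new)  [load 85/140]
  80 → roll 4 (new)  [load 80/140]
  80 → roll 5 (new)  [load 80/140]
  65 → roll 6 (new)  [load 65/140]
  60 → roll 4  [load 140/140]
  60 → roll 5  [load 140/140]
6 paper rolls opened.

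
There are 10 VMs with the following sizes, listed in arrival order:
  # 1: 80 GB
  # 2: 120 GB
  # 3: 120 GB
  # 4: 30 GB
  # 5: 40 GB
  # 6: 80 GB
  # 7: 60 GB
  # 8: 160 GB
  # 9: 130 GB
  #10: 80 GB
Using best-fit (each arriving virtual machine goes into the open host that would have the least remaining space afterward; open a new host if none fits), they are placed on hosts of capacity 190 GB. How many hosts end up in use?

6

  80 → host 1 (new)  [load 80/190]
  120 → host 2 (new)  [load 120/190]
  120 → host 3 (new)  [load 120/190]
  30 → host 2  [load 150/190]
  40 → host 2  [load 190/190]
  80 → host 1  [load 160/190]
  60 → host 3  [load 180/190]
  160 → host 4 (new)  [load 160/190]
  130 → host 5 (new)  [load 130/190]
  80 → host 6 (new)  [load 80/190]
6 hosts opened.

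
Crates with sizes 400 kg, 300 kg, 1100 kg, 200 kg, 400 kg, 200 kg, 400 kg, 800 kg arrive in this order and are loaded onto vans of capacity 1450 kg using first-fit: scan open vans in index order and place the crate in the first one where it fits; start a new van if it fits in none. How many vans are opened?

3

  400 → van 1 (new)  [load 400/1450]
  300 → van 1  [load 700/1450]
  1100 → van 2 (new)  [load 1100/1450]
  200 → van 1  [load 900/1450]
  400 → van 1  [load 1300/1450]
  200 → van 2  [load 1300/1450]
  400 → van 3 (new)  [load 400/1450]
  800 → van 3  [load 1200/1450]
3 vans opened.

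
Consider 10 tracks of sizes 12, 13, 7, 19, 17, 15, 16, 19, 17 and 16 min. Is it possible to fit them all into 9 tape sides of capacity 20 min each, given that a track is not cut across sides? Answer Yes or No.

A valid assignment using 9 tape sides:
  side 1: 19 = 19
  side 2: 19 = 19
  side 3: 17 = 17
  side 4: 17 = 17
  side 5: 16 = 16
  side 6: 16 = 16
  side 7: 15 = 15
  side 8: 13 + 7 = 20
  side 9: 12 = 12
Every load is within 20 min, so 9 tape sides suffice.

Yes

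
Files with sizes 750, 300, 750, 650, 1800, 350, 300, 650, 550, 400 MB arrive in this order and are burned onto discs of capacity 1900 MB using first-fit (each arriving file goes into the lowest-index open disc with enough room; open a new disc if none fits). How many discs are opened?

4

  750 → disc 1 (new)  [load 750/1900]
  300 → disc 1  [load 1050/1900]
  750 → disc 1  [load 1800/1900]
  650 → disc 2 (new)  [load 650/1900]
  1800 → disc 3 (new)  [load 1800/1900]
  350 → disc 2  [load 1000/1900]
  300 → disc 2  [load 1300/1900]
  650 → disc 4 (new)  [load 650/1900]
  550 → disc 2  [load 1850/1900]
  400 → disc 4  [load 1050/1900]
4 discs opened.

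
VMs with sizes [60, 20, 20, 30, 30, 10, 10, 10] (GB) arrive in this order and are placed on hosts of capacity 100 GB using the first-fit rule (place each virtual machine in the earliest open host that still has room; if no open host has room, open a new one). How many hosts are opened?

  60 → host 1 (new)  [load 60/100]
  20 → host 1  [load 80/100]
  20 → host 1  [load 100/100]
  30 → host 2 (new)  [load 30/100]
  30 → host 2  [load 60/100]
  10 → host 2  [load 70/100]
  10 → host 2  [load 80/100]
  10 → host 2  [load 90/100]
2 hosts opened.

2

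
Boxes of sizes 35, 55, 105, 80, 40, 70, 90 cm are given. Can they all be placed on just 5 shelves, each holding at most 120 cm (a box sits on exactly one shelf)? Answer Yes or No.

Yes

A valid assignment using 5 shelves:
  shelf 1: 105 = 105
  shelf 2: 90 = 90
  shelf 3: 80 + 40 = 120
  shelf 4: 70 + 35 = 105
  shelf 5: 55 = 55
Every load is within 120 cm, so 5 shelves suffice.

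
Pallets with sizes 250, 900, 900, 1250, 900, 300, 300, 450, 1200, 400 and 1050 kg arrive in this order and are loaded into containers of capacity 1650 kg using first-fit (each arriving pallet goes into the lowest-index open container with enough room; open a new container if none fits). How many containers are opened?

  250 → container 1 (new)  [load 250/1650]
  900 → container 1  [load 1150/1650]
  900 → container 2 (new)  [load 900/1650]
  1250 → container 3 (new)  [load 1250/1650]
  900 → container 4 (new)  [load 900/1650]
  300 → container 1  [load 1450/1650]
  300 → container 2  [load 1200/1650]
  450 → container 2  [load 1650/1650]
  1200 → container 5 (new)  [load 1200/1650]
  400 → container 3  [load 1650/1650]
  1050 → container 6 (new)  [load 1050/1650]
6 containers opened.

6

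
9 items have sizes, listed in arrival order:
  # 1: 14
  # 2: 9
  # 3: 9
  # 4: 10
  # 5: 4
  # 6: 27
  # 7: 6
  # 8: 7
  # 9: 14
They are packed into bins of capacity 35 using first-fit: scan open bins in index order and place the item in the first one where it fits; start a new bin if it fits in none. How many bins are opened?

4

  14 → bin 1 (new)  [load 14/35]
  9 → bin 1  [load 23/35]
  9 → bin 1  [load 32/35]
  10 → bin 2 (new)  [load 10/35]
  4 → bin 2  [load 14/35]
  27 → bin 3 (new)  [load 27/35]
  6 → bin 2  [load 20/35]
  7 → bin 2  [load 27/35]
  14 → bin 4 (new)  [load 14/35]
4 bins opened.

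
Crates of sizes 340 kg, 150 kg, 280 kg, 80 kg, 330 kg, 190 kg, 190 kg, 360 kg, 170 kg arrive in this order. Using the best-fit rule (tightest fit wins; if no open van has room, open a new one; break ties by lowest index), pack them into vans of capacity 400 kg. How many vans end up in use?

  340 → van 1 (new)  [load 340/400]
  150 → van 2 (new)  [load 150/400]
  280 → van 3 (new)  [load 280/400]
  80 → van 3  [load 360/400]
  330 → van 4 (new)  [load 330/400]
  190 → van 2  [load 340/400]
  190 → van 5 (new)  [load 190/400]
  360 → van 6 (new)  [load 360/400]
  170 → van 5  [load 360/400]
6 vans opened.

6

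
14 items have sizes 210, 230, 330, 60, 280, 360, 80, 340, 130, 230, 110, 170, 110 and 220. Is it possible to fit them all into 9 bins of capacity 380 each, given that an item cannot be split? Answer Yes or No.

A valid assignment using 9 bins:
  bin 1: 360 = 360
  bin 2: 340 = 340
  bin 3: 330 = 330
  bin 4: 280 + 80 = 360
  bin 5: 230 + 130 = 360
  bin 6: 230 + 110 = 340
  bin 7: 220 + 110 = 330
  bin 8: 210 + 170 = 380
  bin 9: 60 = 60
Every load is within 380, so 9 bins suffice.

Yes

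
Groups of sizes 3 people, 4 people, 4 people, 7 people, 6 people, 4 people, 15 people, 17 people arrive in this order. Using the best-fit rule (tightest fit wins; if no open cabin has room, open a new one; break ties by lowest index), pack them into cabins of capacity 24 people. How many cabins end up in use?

  3 → cabin 1 (new)  [load 3/24]
  4 → cabin 1  [load 7/24]
  4 → cabin 1  [load 11/24]
  7 → cabin 1  [load 18/24]
  6 → cabin 1  [load 24/24]
  4 → cabin 2 (new)  [load 4/24]
  15 → cabin 2  [load 19/24]
  17 → cabin 3 (new)  [load 17/24]
3 cabins opened.

3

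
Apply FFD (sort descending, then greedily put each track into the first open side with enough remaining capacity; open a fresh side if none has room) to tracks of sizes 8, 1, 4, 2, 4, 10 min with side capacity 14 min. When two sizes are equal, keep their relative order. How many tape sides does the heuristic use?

3

Sorted descending: 10, 8, 4, 4, 2, 1.
  10 → side 1 (new)  [load 10/14]
  8 → side 2 (new)  [load 8/14]
  4 → side 1  [load 14/14]
  4 → side 2  [load 12/14]
  2 → side 2  [load 14/14]
  1 → side 3 (new)  [load 1/14]
3 tape sides opened.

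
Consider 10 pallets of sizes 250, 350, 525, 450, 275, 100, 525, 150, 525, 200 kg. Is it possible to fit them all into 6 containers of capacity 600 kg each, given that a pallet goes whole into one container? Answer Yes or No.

Yes

A valid assignment using 6 containers:
  container 1: 525 = 525
  container 2: 525 = 525
  container 3: 525 = 525
  container 4: 450 + 150 = 600
  container 5: 350 + 250 = 600
  container 6: 275 + 200 + 100 = 575
Every load is within 600 kg, so 6 containers suffice.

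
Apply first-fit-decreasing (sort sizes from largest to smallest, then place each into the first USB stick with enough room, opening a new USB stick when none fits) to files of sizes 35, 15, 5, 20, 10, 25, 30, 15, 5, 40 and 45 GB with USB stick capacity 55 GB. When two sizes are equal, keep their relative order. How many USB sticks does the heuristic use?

Sorted descending: 45, 40, 35, 30, 25, 20, 15, 15, 10, 5, 5.
  45 → USB stick 1 (new)  [load 45/55]
  40 → USB stick 2 (new)  [load 40/55]
  35 → USB stick 3 (new)  [load 35/55]
  30 → USB stick 4 (new)  [load 30/55]
  25 → USB stick 4  [load 55/55]
  20 → USB stick 3  [load 55/55]
  15 → USB stick 2  [load 55/55]
  15 → USB stick 5 (new)  [load 15/55]
  10 → USB stick 1  [load 55/55]
  5 → USB stick 5  [load 20/55]
  5 → USB stick 5  [load 25/55]
5 USB sticks opened.

5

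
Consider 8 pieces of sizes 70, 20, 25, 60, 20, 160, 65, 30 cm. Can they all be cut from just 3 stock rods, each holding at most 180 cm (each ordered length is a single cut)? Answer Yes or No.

Yes

A valid assignment using 3 stock rods:
  stock rod 1: 160 + 20 = 180
  stock rod 2: 70 + 65 + 30 = 165
  stock rod 3: 60 + 25 + 20 = 105
Every load is within 180 cm, so 3 stock rods suffice.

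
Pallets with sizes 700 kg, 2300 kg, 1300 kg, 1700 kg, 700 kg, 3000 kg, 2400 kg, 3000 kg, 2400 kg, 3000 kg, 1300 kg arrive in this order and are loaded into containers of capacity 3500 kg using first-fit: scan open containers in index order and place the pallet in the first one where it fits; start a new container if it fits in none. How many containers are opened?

  700 → container 1 (new)  [load 700/3500]
  2300 → container 1  [load 3000/3500]
  1300 → container 2 (new)  [load 1300/3500]
  1700 → container 2  [load 3000/3500]
  700 → container 3 (new)  [load 700/3500]
  3000 → container 4 (new)  [load 3000/3500]
  2400 → container 3  [load 3100/3500]
  3000 → container 5 (new)  [load 3000/3500]
  2400 → container 6 (new)  [load 2400/3500]
  3000 → container 7 (new)  [load 3000/3500]
  1300 → container 8 (new)  [load 1300/3500]
8 containers opened.

8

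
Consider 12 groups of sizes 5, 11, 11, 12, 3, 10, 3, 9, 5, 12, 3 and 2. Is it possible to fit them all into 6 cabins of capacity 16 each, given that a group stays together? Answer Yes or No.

A valid assignment using 6 cabins:
  cabin 1: 12 + 3 = 15
  cabin 2: 12 + 3 = 15
  cabin 3: 11 + 5 = 16
  cabin 4: 11 + 5 = 16
  cabin 5: 10 + 3 + 2 = 15
  cabin 6: 9 = 9
Every load is within 16, so 6 cabins suffice.

Yes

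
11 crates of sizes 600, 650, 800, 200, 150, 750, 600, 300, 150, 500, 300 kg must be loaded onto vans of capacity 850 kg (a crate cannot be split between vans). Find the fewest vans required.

Total = 800 + 750 + 650 + 600 + 600 + 500 + 300 + 300 + 200 + 150 + 150 = 5000 kg.
Lower bound: ⌈5000/850⌉ = 6 vans.
A packing using 7 vans:
  van 1: 800 = 800
  van 2: 750 = 750
  van 3: 650 + 200 = 850
  van 4: 600 + 150 = 750
  van 5: 600 + 150 = 750
  van 6: 500 + 300 = 800
  van 7: 300 = 300
No arrangement into 6 vans stays within capacity, so 7 is optimal.

7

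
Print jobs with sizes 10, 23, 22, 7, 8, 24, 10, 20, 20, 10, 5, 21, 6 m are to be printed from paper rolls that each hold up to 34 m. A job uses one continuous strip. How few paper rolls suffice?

Total = 24 + 23 + 22 + 21 + 20 + 20 + 10 + 10 + 10 + 8 + 7 + 6 + 5 = 186 m.
Lower bound: ⌈186/34⌉ = 6 paper rolls.
A packing using 6 paper rolls:
  roll 1: 24 + 10 = 34
  roll 2: 23 + 10 = 33
  roll 3: 22 + 10 = 32
  roll 4: 21 + 8 + 5 = 34
  roll 5: 20 + 7 + 6 = 33
  roll 6: 20 = 20
This matches the lower bound, so 6 is optimal.

6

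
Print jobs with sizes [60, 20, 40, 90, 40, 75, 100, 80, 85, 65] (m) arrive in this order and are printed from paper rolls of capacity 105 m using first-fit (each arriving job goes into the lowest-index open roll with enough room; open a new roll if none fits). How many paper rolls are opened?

  60 → roll 1 (new)  [load 60/105]
  20 → roll 1  [load 80/105]
  40 → roll 2 (new)  [load 40/105]
  90 → roll 3 (new)  [load 90/105]
  40 → roll 2  [load 80/105]
  75 → roll 4 (new)  [load 75/105]
  100 → roll 5 (new)  [load 100/105]
  80 → roll 6 (new)  [load 80/105]
  85 → roll 7 (new)  [load 85/105]
  65 → roll 8 (new)  [load 65/105]
8 paper rolls opened.

8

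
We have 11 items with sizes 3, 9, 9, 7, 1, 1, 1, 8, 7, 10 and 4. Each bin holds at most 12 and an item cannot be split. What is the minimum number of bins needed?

Total = 10 + 9 + 9 + 8 + 7 + 7 + 4 + 3 + 1 + 1 + 1 = 60.
Lower bound: ⌈60/12⌉ = 5 bins.
Also, 6 items each exceed 6, and no two of those can share a bin, so at least 6 bins are needed.
A packing using 6 bins:
  bin 1: 10 + 1 + 1 = 12
  bin 2: 9 + 3 = 12
  bin 3: 9 + 1 = 10
  bin 4: 8 + 4 = 12
  bin 5: 7 = 7
  bin 6: 7 = 7
This matches the lower bound, so 6 is optimal.

6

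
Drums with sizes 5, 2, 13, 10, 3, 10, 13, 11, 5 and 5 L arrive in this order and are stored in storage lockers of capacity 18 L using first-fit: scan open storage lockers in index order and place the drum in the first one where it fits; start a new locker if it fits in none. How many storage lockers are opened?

5

  5 → locker 1 (new)  [load 5/18]
  2 → locker 1  [load 7/18]
  13 → locker 2 (new)  [load 13/18]
  10 → locker 1  [load 17/18]
  3 → locker 2  [load 16/18]
  10 → locker 3 (new)  [load 10/18]
  13 → locker 4 (new)  [load 13/18]
  11 → locker 5 (new)  [load 11/18]
  5 → locker 3  [load 15/18]
  5 → locker 4  [load 18/18]
5 storage lockers opened.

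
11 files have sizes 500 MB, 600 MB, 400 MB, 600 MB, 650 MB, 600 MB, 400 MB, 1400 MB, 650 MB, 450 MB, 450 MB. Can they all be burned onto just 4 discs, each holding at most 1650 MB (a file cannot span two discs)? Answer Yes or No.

No

Total = 6700 MB; ⌈6700/1650⌉ = 5.
At least 5 discs are required, but only 4 are allowed.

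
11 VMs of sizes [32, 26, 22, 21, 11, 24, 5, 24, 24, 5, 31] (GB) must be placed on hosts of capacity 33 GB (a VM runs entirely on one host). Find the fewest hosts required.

8

Total = 32 + 31 + 26 + 24 + 24 + 24 + 22 + 21 + 11 + 5 + 5 = 225 GB.
Lower bound: ⌈225/33⌉ = 7 hosts.
Also, 8 VMs each exceed 33/2 GB, and no two of those can share a host, so at least 8 hosts are needed.
A packing using 8 hosts:
  host 1: 32 = 32
  host 2: 31 = 31
  host 3: 26 + 5 = 31
  host 4: 24 + 5 = 29
  host 5: 24 = 24
  host 6: 24 = 24
  host 7: 22 + 11 = 33
  host 8: 21 = 21
This matches the lower bound, so 8 is optimal.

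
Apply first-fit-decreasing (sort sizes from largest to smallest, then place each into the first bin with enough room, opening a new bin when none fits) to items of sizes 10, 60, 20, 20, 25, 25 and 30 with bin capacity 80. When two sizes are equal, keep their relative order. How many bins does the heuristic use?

3

Sorted descending: 60, 30, 25, 25, 20, 20, 10.
  60 → bin 1 (new)  [load 60/80]
  30 → bin 2 (new)  [load 30/80]
  25 → bin 2  [load 55/80]
  25 → bin 2  [load 80/80]
  20 → bin 1  [load 80/80]
  20 → bin 3 (new)  [load 20/80]
  10 → bin 3  [load 30/80]
3 bins opened.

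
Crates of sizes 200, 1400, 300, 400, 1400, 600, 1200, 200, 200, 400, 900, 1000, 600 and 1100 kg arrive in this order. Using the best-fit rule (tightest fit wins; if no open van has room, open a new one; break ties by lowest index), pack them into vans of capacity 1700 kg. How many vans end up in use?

  200 → van 1 (new)  [load 200/1700]
  1400 → van 1  [load 1600/1700]
  300 → van 2 (new)  [load 300/1700]
  400 → van 2  [load 700/1700]
  1400 → van 3 (new)  [load 1400/1700]
  600 → van 2  [load 1300/1700]
  1200 → van 4 (new)  [load 1200/1700]
  200 → van 3  [load 1600/1700]
  200 → van 2  [load 1500/1700]
  400 → van 4  [load 1600/1700]
  900 → van 5 (new)  [load 900/1700]
  1000 → van 6 (new)  [load 1000/1700]
  600 → van 6  [load 1600/1700]
  1100 → van 7 (new)  [load 1100/1700]
7 vans opened.

7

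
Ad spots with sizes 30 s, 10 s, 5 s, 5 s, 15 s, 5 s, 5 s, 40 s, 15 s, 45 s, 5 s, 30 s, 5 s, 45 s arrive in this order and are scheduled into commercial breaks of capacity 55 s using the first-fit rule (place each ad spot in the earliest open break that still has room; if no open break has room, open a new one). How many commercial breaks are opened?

6

  30 → break 1 (new)  [load 30/55]
  10 → break 1  [load 40/55]
  5 → break 1  [load 45/55]
  5 → break 1  [load 50/55]
  15 → break 2 (new)  [load 15/55]
  5 → break 1  [load 55/55]
  5 → break 2  [load 20/55]
  40 → break 3 (new)  [load 40/55]
  15 → break 2  [load 35/55]
  45 → break 4 (new)  [load 45/55]
  5 → break 2  [load 40/55]
  30 → break 5 (new)  [load 30/55]
  5 → break 2  [load 45/55]
  45 → break 6 (new)  [load 45/55]
6 commercial breaks opened.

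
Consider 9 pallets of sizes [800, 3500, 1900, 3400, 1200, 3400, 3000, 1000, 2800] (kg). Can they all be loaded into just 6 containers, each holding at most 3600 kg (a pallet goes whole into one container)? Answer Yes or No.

Total = 21000 kg; ⌈21000/3600⌉ = 6.
The bound of 6 does not rule out 6, but exhaustive search shows no assignment into 6 containers of capacity 3600 kg exists — the minimum is 7.

No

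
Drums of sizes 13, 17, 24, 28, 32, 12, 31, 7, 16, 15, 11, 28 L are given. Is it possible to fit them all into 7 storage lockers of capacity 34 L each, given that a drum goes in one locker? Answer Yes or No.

No

Total = 234 L; ⌈234/34⌉ = 7.
The bound of 7 does not rule out 7, but exhaustive search shows no assignment into 7 storage lockers of capacity 34 L exists — the minimum is 8.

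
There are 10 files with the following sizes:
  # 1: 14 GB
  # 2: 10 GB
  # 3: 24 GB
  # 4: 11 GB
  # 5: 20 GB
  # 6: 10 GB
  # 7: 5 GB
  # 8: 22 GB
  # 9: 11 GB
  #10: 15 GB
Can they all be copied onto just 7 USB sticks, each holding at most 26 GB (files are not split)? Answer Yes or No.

A valid assignment using 6 USB sticks:
  USB stick 1: 24 = 24
  USB stick 2: 22 = 22
  USB stick 3: 20 + 5 = 25
  USB stick 4: 15 + 11 = 26
  USB stick 5: 14 + 11 = 25
  USB stick 6: 10 + 10 = 20
That uses only 6 ≤ 7, so 7 USB sticks are enough.

Yes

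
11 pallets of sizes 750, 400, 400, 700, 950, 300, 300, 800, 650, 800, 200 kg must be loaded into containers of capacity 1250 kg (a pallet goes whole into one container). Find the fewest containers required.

Total = 950 + 800 + 800 + 750 + 700 + 650 + 400 + 400 + 300 + 300 + 200 = 6250 kg.
Lower bound: ⌈6250/1250⌉ = 5 containers.
Also, 6 pallets each exceed 625 kg, and no two of those can share a container, so at least 6 containers are needed.
A packing using 6 containers:
  container 1: 950 + 300 = 1250
  container 2: 800 + 400 = 1200
  container 3: 800 + 400 = 1200
  container 4: 750 + 300 + 200 = 1250
  container 5: 700 = 700
  container 6: 650 = 650
This matches the lower bound, so 6 is optimal.

6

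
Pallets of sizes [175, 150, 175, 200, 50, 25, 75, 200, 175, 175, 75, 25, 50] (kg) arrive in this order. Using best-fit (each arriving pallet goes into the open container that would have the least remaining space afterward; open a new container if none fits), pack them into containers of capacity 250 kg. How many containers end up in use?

7

  175 → container 1 (new)  [load 175/250]
  150 → container 2 (new)  [load 150/250]
  175 → container 3 (new)  [load 175/250]
  200 → container 4 (new)  [load 200/250]
  50 → container 4  [load 250/250]
  25 → container 1  [load 200/250]
  75 → container 3  [load 250/250]
  200 → container 5 (new)  [load 200/250]
  175 → container 6 (new)  [load 175/250]
  175 → container 7 (new)  [load 175/250]
  75 → container 6  [load 250/250]
  25 → container 1  [load 225/250]
  50 → container 5  [load 250/250]
7 containers opened.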